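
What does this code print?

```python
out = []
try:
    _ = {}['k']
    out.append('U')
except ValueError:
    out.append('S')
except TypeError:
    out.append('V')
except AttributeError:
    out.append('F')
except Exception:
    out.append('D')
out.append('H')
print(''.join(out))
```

Execution trace: 'D' (except Exception) → 'H' (after the try/except). Output: DH

Answer: DH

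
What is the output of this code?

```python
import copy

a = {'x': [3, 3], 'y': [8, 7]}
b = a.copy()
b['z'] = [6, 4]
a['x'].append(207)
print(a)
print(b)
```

Key concept: shallow copy of dict with mutable values.
Step by step:
`a = {'x': [3, 3], 'y': [8, 7]}` → a = {'x': [3, 3], 'y': [8, 7]}
`b = a.copy()` → b = {'x': [3, 3], 'y': [8, 7]}
`b['z'] = [6, 4]` → b = {'x': [3, 3], 'y': [8, 7], 'z': [6, 4]}
`a['x'].append(207)` → a = {'x': [3, 3, 207], 'y': [8, 7]}; b = {'x': [3, 3, 207], 'y': [8, 7], 'z': [6, 4]}
`print(a)` → prints {'x': [3, 3, 207], 'y': [8, 7]}
`print(b)` → prints {'x': [3, 3, 207], 'y': [8, 7], 'z': [6, 4]}

Answer:
{'x': [3, 3, 207], 'y': [8, 7]}
{'x': [3, 3, 207], 'y': [8, 7], 'z': [6, 4]}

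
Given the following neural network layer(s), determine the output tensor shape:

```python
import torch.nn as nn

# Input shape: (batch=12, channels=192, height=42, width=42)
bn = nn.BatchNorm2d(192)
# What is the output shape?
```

Input: (12, 192, 42, 42) -> Output: (12, 192, 42, 42)

Answer: (12, 192, 42, 42)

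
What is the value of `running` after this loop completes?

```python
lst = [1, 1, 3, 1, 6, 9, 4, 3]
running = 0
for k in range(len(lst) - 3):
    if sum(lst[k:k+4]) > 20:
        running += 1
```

Count windows with sum > 20
`running` takes the values: 0 → 1

Answer: 1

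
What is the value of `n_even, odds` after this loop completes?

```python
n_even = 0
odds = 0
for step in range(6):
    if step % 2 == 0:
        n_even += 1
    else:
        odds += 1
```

Count evens and odds in range(6)
`n_even, odds` takes the values: (0, 0) → (1, 0) → (1, 1) → (2, 1) → (2, 2) → (3, 2) → (3, 3)

Answer: 3, 3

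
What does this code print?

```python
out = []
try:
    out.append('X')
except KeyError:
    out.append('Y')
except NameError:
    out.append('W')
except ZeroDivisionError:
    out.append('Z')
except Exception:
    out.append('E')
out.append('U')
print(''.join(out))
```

Execution trace: 'X' (try body, no exception) → 'U' (after the try/except). Output: XU

Answer: XU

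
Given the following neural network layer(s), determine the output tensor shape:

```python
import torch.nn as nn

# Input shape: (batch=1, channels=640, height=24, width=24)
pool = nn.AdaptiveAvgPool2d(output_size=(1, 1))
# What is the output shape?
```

Input: (1, 640, 24, 24) -> Output: (1, 640, 1, 1)

Answer: (1, 640, 1, 1)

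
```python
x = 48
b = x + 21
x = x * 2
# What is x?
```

Trace:
`x = 48` → x = 48
`b = x + 21` → b = 69
`x = x * 2` → x = 96
So x = 96

Answer: 96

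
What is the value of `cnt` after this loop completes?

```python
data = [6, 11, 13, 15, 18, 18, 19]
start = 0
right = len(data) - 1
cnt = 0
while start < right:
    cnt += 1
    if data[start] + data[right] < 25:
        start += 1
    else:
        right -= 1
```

Steps to find pair summing to 25
`cnt` takes the values: 0 → 1 → 2 → 3 → 4 → 5 → 6

Answer: 6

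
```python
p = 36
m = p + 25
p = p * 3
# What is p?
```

Trace:
`p = 36` → p = 36
`m = p + 25` → m = 61
`p = p * 3` → p = 108
So p = 108

Answer: 108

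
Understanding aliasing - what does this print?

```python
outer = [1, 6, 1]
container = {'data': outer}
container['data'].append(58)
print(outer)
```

Key concept: dict holds reference to list.
Step by step:
`outer = [1, 6, 1]` → outer = [1, 6, 1]
`container = {'data': outer}` → container = {'data': [1, 6, 1]}
`container['data'].append(58)` → outer = [1, 6, 1, 58]; container = {'data': [1, 6, 1, 58]}
`print(outer)` → prints [1, 6, 1, 58]

Answer: [1, 6, 1, 58]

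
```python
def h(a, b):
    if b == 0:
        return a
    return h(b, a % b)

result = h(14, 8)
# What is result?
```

h(14, 8) -> h(8, 6) -> h(6, 2) -> h(2, 0) -> 2

Answer: 2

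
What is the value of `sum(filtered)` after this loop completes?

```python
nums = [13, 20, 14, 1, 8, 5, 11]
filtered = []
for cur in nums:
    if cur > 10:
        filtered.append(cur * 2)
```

Sum of doubled values > 10
`filtered` takes the values: [] → [26] → [26, 40] → [26, 40, 28] → [26, 40, 28, 22]
So `sum(filtered)` = 116

Answer: 116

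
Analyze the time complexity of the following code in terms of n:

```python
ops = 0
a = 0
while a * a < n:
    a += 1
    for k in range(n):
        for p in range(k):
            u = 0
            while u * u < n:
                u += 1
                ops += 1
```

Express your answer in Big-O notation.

Each loop level contributes: √n × n × n × √n. Multiplying the contributions gives O(n^3).

Answer: O(n^3)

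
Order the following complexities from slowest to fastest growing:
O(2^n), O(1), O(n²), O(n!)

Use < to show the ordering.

Ordered by growth rate: O(1) < O(n²) < O(2^n) < O(n!)

Answer: O(1) < O(n²) < O(2^n) < O(n!)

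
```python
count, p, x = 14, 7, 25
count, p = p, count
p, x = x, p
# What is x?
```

Trace:
`count, p, x = 14, 7, 25` → count = 14; p = 7; x = 25
`count, p = p, count` → count = 7; p = 14
`p, x = x, p` → p = 25; x = 14
So x = 14

Answer: 14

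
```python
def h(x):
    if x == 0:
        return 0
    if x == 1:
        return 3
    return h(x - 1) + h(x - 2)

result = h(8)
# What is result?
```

Build up from base cases: h(0)=0, h(1)=3, h(2)=3, h(3)=6, h(4)=9, h(5)=15, h(6)=24, ..., h(8)=63

Answer: 63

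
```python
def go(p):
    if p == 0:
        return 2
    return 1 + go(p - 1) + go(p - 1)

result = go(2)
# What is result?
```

go(p) = 1 + 2·go(p-1), go(0)=2. Closed form: (2+1)·2^2 - 1 = 11.

Answer: 11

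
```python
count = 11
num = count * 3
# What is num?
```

Trace:
`count = 11` → count = 11
`num = count * 3` → num = 33
So num = 33

Answer: 33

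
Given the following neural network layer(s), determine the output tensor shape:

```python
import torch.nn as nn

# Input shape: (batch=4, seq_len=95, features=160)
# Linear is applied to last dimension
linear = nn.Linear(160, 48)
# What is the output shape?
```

Input: (4, 95, 160) -> Output: (4, 95, 48)

Answer: (4, 95, 48)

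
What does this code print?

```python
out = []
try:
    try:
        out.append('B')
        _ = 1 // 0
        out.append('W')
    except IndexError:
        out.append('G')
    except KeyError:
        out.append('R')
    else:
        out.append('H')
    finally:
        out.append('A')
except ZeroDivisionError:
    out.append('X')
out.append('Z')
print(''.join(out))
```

Execution trace: 'B' (try body) → 'A' (finally) → 'X' (outer except ZeroDivisionError) → 'Z' (after the try/except). Output: BAXZ

Answer: BAXZ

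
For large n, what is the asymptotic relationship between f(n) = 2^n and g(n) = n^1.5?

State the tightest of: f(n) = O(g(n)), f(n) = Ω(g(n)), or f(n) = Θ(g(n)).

2^n vs n^1.5: f(n) = Ω(g(n)) but not O(g(n)) — 2^n grows strictly faster than n^1.5.

Answer: f(n) = Ω(g(n)) but not O(g(n)) — 2^n grows strictly faster than n^1.5.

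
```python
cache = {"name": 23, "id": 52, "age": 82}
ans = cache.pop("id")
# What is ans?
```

Trace:
`cache = {"name": 23, "id": 52, "age": 82}` → cache = {'name': 23, 'id': 52, 'age': 82}
`ans = cache.pop("id")` → cache = {'name': 23, 'age': 82}; ans = 52
So ans = 52

Answer: 52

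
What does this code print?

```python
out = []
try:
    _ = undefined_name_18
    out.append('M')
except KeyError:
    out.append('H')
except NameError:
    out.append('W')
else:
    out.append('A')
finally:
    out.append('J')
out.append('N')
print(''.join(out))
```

Execution trace: 'W' (except NameError) → 'J' (finally) → 'N' (after the try/except). Output: WJN

Answer: WJN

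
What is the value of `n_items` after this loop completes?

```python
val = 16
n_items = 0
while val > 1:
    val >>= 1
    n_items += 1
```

Count right shifts until 1
`n_items` takes the values: 0 → 1 → 2 → 3 → 4

Answer: 4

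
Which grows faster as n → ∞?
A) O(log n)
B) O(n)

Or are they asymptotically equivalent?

O(log n) vs O(n): Higher order terms dominate.

Answer: B) O(n) grows faster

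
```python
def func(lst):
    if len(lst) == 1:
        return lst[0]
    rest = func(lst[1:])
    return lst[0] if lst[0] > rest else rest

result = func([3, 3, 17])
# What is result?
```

Recursive max over [3, 3, 17] = 17

Answer: 17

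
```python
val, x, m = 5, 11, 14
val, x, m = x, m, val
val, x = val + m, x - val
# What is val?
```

Trace:
`val, x, m = 5, 11, 14` → val = 5; x = 11; m = 14
`val, x, m = x, m, val` → val = 11; x = 14; m = 5
`val, x = val + m, x - val` → val = 16; x = 3
So val = 16

Answer: 16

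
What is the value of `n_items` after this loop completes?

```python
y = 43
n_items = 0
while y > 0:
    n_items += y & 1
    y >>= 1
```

Count set bits in 43 (binary: 0b101011)
`n_items` takes the values: 0 → 1 → 2 → 3 → 4

Answer: 4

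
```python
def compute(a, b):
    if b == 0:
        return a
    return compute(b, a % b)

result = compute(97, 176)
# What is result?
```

compute(97, 176) -> compute(176, 97) -> compute(97, 79) -> compute(79, 18) -> compute(18, 7) -> compute(7, 4) -> compute(4, 3) -> compute(3, 1) -> compute(1, 0) -> 1

Answer: 1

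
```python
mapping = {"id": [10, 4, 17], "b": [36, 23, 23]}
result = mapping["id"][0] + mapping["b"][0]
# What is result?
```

Trace:
`mapping = {"id": [10, 4, 17], "b": [36, 23, 23]}` → mapping = {'id': [10, 4, 17], 'b': [36, 23, 23]}
`result = mapping["id"][0] + mapping["b"][0]` → result = 46
So result = 46

Answer: 46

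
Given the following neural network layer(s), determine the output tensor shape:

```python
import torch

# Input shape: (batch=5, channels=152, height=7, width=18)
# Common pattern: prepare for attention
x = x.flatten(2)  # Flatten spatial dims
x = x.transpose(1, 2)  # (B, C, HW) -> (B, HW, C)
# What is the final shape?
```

Input: (5, 152, 7, 18) -> after flatten(2): (5, 152, 126) -> Output: (5, 126, 152)

Answer: (5, 126, 152)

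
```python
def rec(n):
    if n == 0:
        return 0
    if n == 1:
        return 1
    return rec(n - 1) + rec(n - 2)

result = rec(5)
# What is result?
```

Build up from base cases: rec(0)=0, rec(1)=1, rec(2)=1, rec(3)=2, rec(4)=3, rec(5)=5

Answer: 5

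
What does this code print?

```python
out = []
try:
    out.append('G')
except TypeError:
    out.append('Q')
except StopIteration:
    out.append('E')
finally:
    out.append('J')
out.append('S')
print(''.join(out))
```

Execution trace: 'G' (try body, no exception) → 'J' (finally) → 'S' (after the try/except). Output: GJS

Answer: GJS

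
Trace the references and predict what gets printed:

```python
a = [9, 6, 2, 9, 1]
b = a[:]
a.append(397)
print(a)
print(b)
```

Key concept: slice [:] creates copy.
Step by step:
`a = [9, 6, 2, 9, 1]` → a = [9, 6, 2, 9, 1]
`b = a[:]` → b = [9, 6, 2, 9, 1]
`a.append(397)` → a = [9, 6, 2, 9, 1, 397]
`print(a)` → prints [9, 6, 2, 9, 1, 397]
`print(b)` → prints [9, 6, 2, 9, 1]

Answer:
[9, 6, 2, 9, 1, 397]
[9, 6, 2, 9, 1]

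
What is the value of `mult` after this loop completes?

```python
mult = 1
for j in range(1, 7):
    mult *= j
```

6! = 720
`mult` takes the values: 1 → 2 → 6 → 24 → 120 → 720

Answer: 720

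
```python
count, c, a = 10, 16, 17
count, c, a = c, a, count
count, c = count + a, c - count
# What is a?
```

Trace:
`count, c, a = 10, 16, 17` → count = 10; c = 16; a = 17
`count, c, a = c, a, count` → count = 16; c = 17; a = 10
`count, c = count + a, c - count` → count = 26; c = 1
So a = 10

Answer: 10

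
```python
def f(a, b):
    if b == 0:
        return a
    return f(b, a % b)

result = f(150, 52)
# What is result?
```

f(150, 52) -> f(52, 46) -> f(46, 6) -> f(6, 4) -> f(4, 2) -> f(2, 0) -> 2

Answer: 2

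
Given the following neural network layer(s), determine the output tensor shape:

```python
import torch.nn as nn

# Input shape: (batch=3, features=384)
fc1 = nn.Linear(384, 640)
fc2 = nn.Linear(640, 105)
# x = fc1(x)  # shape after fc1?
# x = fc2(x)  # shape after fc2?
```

Input: (3, 384) -> after fc1: (3, 640) -> Output: (3, 105)

Answer: (3, 105)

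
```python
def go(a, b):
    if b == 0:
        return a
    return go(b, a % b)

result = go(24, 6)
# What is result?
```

go(24, 6) -> go(6, 0) -> 6

Answer: 6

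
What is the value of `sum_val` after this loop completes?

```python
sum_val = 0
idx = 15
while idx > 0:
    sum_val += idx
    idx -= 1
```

Sum 15 down to 1
`sum_val` takes the values: 0 → 15 → 29 → 42 → 54 → 65 → 75 → 84 → 92 → 99 → 105 → 110 → 114 → 117 → 119 → 120

Answer: 120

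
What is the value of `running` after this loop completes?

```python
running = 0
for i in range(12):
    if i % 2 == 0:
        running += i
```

Sum of even numbers 0 to 11
`running` takes the values: 0 → 2 → 6 → 12 → 20 → 30

Answer: 30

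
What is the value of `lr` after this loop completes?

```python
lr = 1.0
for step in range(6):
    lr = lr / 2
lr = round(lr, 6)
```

Halving LR 6 times: 1 / 2^6
`lr` takes the values: 1.0 → 0.5 → 0.25 → 0.125 → 0.0625 → 0.03125 → 0.015625

Answer: 0.015625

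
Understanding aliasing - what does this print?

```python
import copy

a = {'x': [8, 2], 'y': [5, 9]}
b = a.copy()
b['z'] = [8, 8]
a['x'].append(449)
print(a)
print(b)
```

Key concept: shallow copy of dict with mutable values.
Step by step:
`a = {'x': [8, 2], 'y': [5, 9]}` → a = {'x': [8, 2], 'y': [5, 9]}
`b = a.copy()` → b = {'x': [8, 2], 'y': [5, 9]}
`b['z'] = [8, 8]` → b = {'x': [8, 2], 'y': [5, 9], 'z': [8, 8]}
`a['x'].append(449)` → a = {'x': [8, 2, 449], 'y': [5, 9]}; b = {'x': [8, 2, 449], 'y': [5, 9], 'z': [8, 8]}
`print(a)` → prints {'x': [8, 2, 449], 'y': [5, 9]}
`print(b)` → prints {'x': [8, 2, 449], 'y': [5, 9], 'z': [8, 8]}

Answer:
{'x': [8, 2, 449], 'y': [5, 9]}
{'x': [8, 2, 449], 'y': [5, 9], 'z': [8, 8]}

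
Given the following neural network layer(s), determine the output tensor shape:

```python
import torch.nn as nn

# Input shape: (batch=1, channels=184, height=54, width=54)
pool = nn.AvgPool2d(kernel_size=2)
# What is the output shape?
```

Input: (1, 184, 54, 54) -> Output: (1, 184, 27, 27)

Answer: (1, 184, 27, 27)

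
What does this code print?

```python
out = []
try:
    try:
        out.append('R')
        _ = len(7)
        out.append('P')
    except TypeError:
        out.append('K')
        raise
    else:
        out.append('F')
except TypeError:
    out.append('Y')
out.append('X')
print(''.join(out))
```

Execution trace: 'R' (try body) → 'K' (except TypeError) → 'Y' (outer except TypeError) → 'X' (after the try/except). Output: RKYX

Answer: RKYX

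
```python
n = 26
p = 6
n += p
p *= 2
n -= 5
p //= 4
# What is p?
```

Trace:
`n = 26` → n = 26
`p = 6` → p = 6
`n += p` → n = 32
`p *= 2` → p = 12
`n -= 5` → n = 27
`p //= 4` → p = 3
So p = 3

Answer: 3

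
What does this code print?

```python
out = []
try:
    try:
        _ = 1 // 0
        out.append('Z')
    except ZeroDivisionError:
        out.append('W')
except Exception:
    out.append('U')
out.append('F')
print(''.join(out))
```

Execution trace: 'W' (inner except ZeroDivisionError) → 'F' (after the try/except). Output: WF

Answer: WF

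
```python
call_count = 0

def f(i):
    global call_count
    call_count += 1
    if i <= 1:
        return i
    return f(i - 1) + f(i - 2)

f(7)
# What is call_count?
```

Calls(i) = 1 + Calls(i-1) + Calls(i-2); Calls(0)=Calls(1)=1. For i=7 this gives 41.

Answer: 41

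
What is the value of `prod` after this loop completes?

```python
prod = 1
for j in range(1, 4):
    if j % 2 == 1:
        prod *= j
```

Product of odd numbers 1 to 3
`prod` takes the values: 1 → 3

Answer: 3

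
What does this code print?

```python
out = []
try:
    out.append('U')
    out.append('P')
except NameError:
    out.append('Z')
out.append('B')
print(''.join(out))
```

Execution trace: 'U' (try body) → 'P' (try body, no exception) → 'B' (after the try/except). Output: UPB

Answer: UPB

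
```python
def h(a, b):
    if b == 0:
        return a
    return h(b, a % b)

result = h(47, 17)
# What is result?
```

h(47, 17) -> h(17, 13) -> h(13, 4) -> h(4, 1) -> h(1, 0) -> 1

Answer: 1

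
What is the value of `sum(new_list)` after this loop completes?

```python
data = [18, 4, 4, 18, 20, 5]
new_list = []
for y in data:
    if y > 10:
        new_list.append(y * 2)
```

Sum of doubled values > 10
`new_list` takes the values: [] → [36] → [36, 36] → [36, 36, 40]
So `sum(new_list)` = 112

Answer: 112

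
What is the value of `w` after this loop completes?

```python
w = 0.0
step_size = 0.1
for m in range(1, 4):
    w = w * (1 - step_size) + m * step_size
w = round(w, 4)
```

Moving average with lr=0.1
`w` takes the values: 0.0 → 0.1 → 0.29 → 0.561

Answer: 0.561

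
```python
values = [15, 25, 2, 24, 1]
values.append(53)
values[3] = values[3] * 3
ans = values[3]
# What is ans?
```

Trace:
`values = [15, 25, 2, 24, 1]` → values = [15, 25, 2, 24, 1]
`values.append(53)` → values = [15, 25, 2, 24, 1, 53]
`values[3] = values[3] * 3` → values = [15, 25, 2, 72, 1, 53]
`ans = values[3]` → ans = 72
So ans = 72

Answer: 72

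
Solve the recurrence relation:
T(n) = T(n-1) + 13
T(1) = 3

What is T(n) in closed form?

Unrolling: T(n) = T(1) + 13·(n-1) = 3 + 13(n-1) = 13n - 10.

Answer: T(n) = 13n - 10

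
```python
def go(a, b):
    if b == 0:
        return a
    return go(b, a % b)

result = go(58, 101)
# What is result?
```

go(58, 101) -> go(101, 58) -> go(58, 43) -> go(43, 15) -> go(15, 13) -> go(13, 2) -> go(2, 1) -> go(1, 0) -> 1

Answer: 1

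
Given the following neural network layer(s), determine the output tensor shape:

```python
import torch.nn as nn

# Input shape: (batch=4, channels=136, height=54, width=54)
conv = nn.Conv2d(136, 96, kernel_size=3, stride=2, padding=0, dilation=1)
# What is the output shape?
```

Input: (4, 136, 54, 54) -> Output: (4, 96, 26, 26)

Answer: (4, 96, 26, 26)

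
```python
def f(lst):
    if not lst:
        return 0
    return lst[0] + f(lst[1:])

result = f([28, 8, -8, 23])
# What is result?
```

28 + 8 + (-8) + 23 + 0 = 51

Answer: 51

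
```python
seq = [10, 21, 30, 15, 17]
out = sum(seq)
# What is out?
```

Trace:
`seq = [10, 21, 30, 15, 17]` → seq = [10, 21, 30, 15, 17]
`out = sum(seq)` → out = 93
So out = 93

Answer: 93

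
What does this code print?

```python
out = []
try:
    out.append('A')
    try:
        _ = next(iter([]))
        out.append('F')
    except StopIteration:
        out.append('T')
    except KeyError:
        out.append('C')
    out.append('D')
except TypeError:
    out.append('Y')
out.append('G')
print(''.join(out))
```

Execution trace: 'A' (try body) → 'T' (inner except StopIteration) → 'D' (try body, no exception) → 'G' (after the try/except). Output: ATDG

Answer: ATDG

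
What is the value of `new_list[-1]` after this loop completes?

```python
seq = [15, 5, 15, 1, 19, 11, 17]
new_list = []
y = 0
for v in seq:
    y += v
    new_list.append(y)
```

Cumulative sum ends at 83
`new_list` takes the values: [] → [15] → [15, 20] → [15, 20, 35] → [15, 20, 35, 36] → [15, 20, 35, 36, 55] → [15, 20, 35, 36, 55, 66] → [15, 20, 35, 36, 55, 66, 83]
So `new_list[-1]` = 83

Answer: 83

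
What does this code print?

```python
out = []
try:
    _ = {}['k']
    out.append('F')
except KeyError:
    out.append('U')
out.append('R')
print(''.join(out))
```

Execution trace: 'U' (except KeyError) → 'R' (after the try/except). Output: UR

Answer: UR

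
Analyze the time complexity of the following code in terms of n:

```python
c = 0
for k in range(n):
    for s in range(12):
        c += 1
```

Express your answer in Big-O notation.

Each loop level contributes: n × 1. Multiplying the contributions gives O(n).

Answer: O(n)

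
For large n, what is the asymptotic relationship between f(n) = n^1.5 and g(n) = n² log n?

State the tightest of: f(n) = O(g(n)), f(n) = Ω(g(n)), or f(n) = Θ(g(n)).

n^1.5 vs n² log n: f(n) = O(g(n)) but not Ω(g(n)) — n² log n grows strictly faster than n^1.5.

Answer: f(n) = O(g(n)) but not Ω(g(n)) — n² log n grows strictly faster than n^1.5.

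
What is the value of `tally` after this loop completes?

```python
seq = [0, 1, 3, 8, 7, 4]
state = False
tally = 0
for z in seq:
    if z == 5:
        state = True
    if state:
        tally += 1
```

Count elements after first 5 in [0, 1, 3, 8, 7, 4]
`tally` takes the values: 0

Answer: 0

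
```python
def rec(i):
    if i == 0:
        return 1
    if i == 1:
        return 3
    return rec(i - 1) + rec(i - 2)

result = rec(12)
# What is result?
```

Build up from base cases: rec(0)=1, rec(1)=3, rec(2)=4, rec(3)=7, rec(4)=11, rec(5)=18, rec(6)=29, ..., rec(12)=521

Answer: 521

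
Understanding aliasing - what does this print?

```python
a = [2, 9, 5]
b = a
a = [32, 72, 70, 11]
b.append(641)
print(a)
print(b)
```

Key concept: rebinding vs mutation: a is rebound to a new list, b still points at the original.
Step by step:
`a = [2, 9, 5]` → a = [2, 9, 5]
`b = a` → b = [2, 9, 5] (same object as a)
`a = [32, 72, 70, 11]` → a = [32, 72, 70, 11]
`b.append(641)` → b = [2, 9, 5, 641]
`print(a)` → prints [32, 72, 70, 11]
`print(b)` → prints [2, 9, 5, 641]

Answer:
[32, 72, 70, 11]
[2, 9, 5, 641]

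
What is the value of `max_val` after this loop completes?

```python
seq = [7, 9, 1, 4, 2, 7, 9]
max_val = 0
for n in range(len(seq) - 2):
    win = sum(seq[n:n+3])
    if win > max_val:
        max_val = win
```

Max sum of 3-element window in [7, 9, 1, 4, 2, 7, 9]
`max_val` takes the values: 0 → 17 → 18

Answer: 18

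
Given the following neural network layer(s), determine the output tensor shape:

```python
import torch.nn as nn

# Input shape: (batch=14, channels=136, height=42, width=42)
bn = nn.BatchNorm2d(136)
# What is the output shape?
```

Input: (14, 136, 42, 42) -> Output: (14, 136, 42, 42)

Answer: (14, 136, 42, 42)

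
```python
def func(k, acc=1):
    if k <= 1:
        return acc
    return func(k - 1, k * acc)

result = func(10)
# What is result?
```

Accumulator trace (n, acc): (10, 1) -> (9, 10) -> (8, 90) -> (7, 720) -> (6, 5040) -> (5, 30240) -> (4, 151200) -> (3, 604800) -> (2, 1814400) -> (1, 3628800) -> return 3628800

Answer: 3628800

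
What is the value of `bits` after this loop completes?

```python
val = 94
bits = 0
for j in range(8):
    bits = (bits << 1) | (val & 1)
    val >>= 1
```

Reverse lowest 8 bits of 94
`bits` takes the values: 0 → 1 → 3 → 7 → 15 → 30 → 61 → 122

Answer: 122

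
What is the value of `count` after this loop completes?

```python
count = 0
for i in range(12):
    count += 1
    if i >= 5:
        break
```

Loop breaks when i reaches 5, count is 6
`count` takes the values: 0 → 1 → 2 → 3 → 4 → 5 → 6

Answer: 6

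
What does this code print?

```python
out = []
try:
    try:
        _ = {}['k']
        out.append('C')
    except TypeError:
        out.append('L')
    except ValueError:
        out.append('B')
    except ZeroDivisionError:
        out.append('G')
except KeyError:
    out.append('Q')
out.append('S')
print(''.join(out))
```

Execution trace: 'Q' (outer except KeyError) → 'S' (after the try/except). Output: QS

Answer: QS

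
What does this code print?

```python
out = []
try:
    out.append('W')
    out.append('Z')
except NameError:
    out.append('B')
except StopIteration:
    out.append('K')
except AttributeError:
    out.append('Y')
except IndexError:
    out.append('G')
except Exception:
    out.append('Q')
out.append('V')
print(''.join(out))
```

Execution trace: 'W' (try body) → 'Z' (try body, no exception) → 'V' (after the try/except). Output: WZV

Answer: WZV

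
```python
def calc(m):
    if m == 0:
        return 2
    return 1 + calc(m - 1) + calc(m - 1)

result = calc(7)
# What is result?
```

calc(m) = 1 + 2·calc(m-1), calc(0)=2. Closed form: (2+1)·2^7 - 1 = 383.

Answer: 383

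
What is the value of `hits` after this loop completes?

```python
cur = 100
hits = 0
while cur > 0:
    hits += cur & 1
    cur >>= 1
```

Count set bits in 100 (binary: 0b1100100)
`hits` takes the values: 0 → 1 → 2 → 3

Answer: 3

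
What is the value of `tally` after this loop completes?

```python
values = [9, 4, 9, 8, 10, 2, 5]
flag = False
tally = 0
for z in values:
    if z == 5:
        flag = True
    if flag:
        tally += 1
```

Count elements after first 5 in [9, 4, 9, 8, 10, 2, 5]
`tally` takes the values: 0 → 1

Answer: 1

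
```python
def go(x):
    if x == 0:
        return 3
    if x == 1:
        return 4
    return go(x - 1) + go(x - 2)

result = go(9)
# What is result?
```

Build up from base cases: go(0)=3, go(1)=4, go(2)=7, go(3)=11, go(4)=18, go(5)=29, go(6)=47, ..., go(9)=199

Answer: 199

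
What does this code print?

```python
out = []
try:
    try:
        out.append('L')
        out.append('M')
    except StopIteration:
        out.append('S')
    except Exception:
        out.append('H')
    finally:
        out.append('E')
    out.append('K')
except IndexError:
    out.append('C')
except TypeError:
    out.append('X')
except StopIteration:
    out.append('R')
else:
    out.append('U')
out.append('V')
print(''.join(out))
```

Execution trace: 'L' (inner try body) → 'M' (inner try body, no exception) → 'E' (inner finally) → 'K' (try body, no exception) → 'U' (else) → 'V' (after the try/except). Output: LMEKUV

Answer: LMEKUV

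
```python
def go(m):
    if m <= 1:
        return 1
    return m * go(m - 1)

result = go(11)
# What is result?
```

go(11) = 11 * 10 * 9 * 8 * 7 * 6 * 5 * 4 * 3 * 2 * 1 = 39916800

Answer: 39916800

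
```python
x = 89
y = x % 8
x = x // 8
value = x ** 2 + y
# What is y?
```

Trace:
`x = 89` → x = 89
`y = x % 8` → y = 1
`x = x // 8` → x = 11
`value = x ** 2 + y` → value = 122
So y = 1

Answer: 1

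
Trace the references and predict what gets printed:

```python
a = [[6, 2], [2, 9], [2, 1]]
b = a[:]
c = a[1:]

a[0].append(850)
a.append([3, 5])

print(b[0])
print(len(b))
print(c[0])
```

Key concept: slice with nested mutation.
Step by step:
`a = [[6, 2], [2, 9], [2, 1]]` → a = [[6, 2], [2, 9], [2, 1]]
`b = a[:]` → b = [[6, 2], [2, 9], [2, 1]]
`c = a[1:]` → c = [[2, 9], [2, 1]]
`a[0].append(850)` → a = [[6, 2, 850], [2, 9], [2, 1]]; b = [[6, 2, 850], [2, 9], [2, 1]]
`a.append([3, 5])` → a = [[6, 2, 850], [2, 9], [2, 1], [3, 5]]
`print(b[0])` → prints [6, 2, 850]
`print(len(b))` → prints 3
`print(c[0])` → prints [2, 9]

Answer:
[6, 2, 850]
3
[2, 9]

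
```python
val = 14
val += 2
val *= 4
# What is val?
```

Trace:
`val = 14` → val = 14
`val += 2` → val = 16
`val *= 4` → val = 64
So val = 64

Answer: 64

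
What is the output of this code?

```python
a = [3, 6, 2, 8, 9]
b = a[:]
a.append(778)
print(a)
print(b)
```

Key concept: slice [:] creates copy.
Step by step:
`a = [3, 6, 2, 8, 9]` → a = [3, 6, 2, 8, 9]
`b = a[:]` → b = [3, 6, 2, 8, 9]
`a.append(778)` → a = [3, 6, 2, 8, 9, 778]
`print(a)` → prints [3, 6, 2, 8, 9, 778]
`print(b)` → prints [3, 6, 2, 8, 9]

Answer:
[3, 6, 2, 8, 9, 778]
[3, 6, 2, 8, 9]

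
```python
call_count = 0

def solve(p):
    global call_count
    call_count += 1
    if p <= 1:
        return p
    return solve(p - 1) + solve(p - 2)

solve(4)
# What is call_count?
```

Calls(p) = 1 + Calls(p-1) + Calls(p-2); Calls(0)=Calls(1)=1. For p=4 this gives 9.

Answer: 9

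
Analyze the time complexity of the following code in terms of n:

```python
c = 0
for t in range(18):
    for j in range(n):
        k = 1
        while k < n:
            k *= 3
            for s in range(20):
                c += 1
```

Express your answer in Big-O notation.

Each loop level contributes: 1 × n × log n × 1. Multiplying the contributions gives O(n log n).

Answer: O(n log n)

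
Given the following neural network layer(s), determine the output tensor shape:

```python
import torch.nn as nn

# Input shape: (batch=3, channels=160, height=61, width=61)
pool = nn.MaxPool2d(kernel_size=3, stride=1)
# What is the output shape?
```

Input: (3, 160, 61, 61) -> Output: (3, 160, 59, 59)

Answer: (3, 160, 59, 59)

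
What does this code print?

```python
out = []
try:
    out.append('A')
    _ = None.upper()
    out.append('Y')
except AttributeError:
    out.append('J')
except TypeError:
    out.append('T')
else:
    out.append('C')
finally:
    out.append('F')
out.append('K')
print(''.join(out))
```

Execution trace: 'A' (try body) → 'J' (except AttributeError) → 'F' (finally) → 'K' (after the try/except). Output: AJFK

Answer: AJFK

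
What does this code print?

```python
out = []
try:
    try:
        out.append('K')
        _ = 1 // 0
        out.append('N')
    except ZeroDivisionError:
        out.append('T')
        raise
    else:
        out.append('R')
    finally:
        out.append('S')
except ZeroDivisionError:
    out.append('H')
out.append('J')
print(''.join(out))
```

Execution trace: 'K' (inner try body) → 'T' (inner except ZeroDivisionError) → 'S' (inner finally) → 'H' (outer except ZeroDivisionError) → 'J' (after the try/except). Output: KTSHJ

Answer: KTSHJ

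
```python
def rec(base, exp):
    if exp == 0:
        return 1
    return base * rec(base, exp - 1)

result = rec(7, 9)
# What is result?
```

rec(7, 9) = 7 * 7 * 7 * 7 * 7 * 7 * 7 * 7 * 7 = 40353607

Answer: 40353607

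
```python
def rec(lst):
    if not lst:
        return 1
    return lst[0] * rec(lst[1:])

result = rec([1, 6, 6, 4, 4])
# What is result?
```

Product over [1, 6, 6, 4, 4] = 1 * 6 * 6 * 4 * 4 = 576

Answer: 576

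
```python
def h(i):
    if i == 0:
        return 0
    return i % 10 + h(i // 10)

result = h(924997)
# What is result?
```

Sum of digits of 924997: 7 + 9 + 9 + 4 + 2 + 9 = 40

Answer: 40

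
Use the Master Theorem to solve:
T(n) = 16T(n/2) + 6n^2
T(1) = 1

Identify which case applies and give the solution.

a=16, b=2, f(n)=6n^2. log_2(16) = 4. Since c=2 < 4, Case 1 applies: T(n) = Θ(n^log_b(a)) = O(n^4).

Answer: O(n^4) - Case 1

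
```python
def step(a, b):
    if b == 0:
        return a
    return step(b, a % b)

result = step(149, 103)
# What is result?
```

step(149, 103) -> step(103, 46) -> step(46, 11) -> step(11, 2) -> step(2, 1) -> step(1, 0) -> 1

Answer: 1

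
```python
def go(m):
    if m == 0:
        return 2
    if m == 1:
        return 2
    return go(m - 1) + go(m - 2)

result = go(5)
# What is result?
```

Build up from base cases: go(0)=2, go(1)=2, go(2)=4, go(3)=6, go(4)=10, go(5)=16

Answer: 16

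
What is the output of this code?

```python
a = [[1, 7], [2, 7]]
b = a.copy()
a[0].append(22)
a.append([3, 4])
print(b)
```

Key concept: shallow copy with nested lists.
Step by step:
`a = [[1, 7], [2, 7]]` → a = [[1, 7], [2, 7]]
`b = a.copy()` → b = [[1, 7], [2, 7]]
`a[0].append(22)` → a = [[1, 7, 22], [2, 7]]; b = [[1, 7, 22], [2, 7]]
`a.append([3, 4])` → a = [[1, 7, 22], [2, 7], [3, 4]]
`print(b)` → prints [[1, 7, 22], [2, 7]]

Answer: [[1, 7, 22], [2, 7]]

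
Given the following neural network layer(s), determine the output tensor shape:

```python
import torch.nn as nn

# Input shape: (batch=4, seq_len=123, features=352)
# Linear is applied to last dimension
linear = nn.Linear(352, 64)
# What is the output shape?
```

Input: (4, 123, 352) -> Output: (4, 123, 64)

Answer: (4, 123, 64)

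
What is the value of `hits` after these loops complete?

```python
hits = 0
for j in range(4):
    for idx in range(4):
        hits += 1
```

4 * 4 = 16
`hits` takes the values: 0 → 1 → 2 → 3 → 4 → 5 → 6 → 7 → 8 → 9 → 10 → 11 → 12 → 13 → 14 → 15 → 16

Answer: 16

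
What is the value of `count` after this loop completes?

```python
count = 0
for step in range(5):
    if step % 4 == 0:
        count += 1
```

Count numbers divisible by 4 in range(5)
`count` takes the values: 0 → 1 → 2

Answer: 2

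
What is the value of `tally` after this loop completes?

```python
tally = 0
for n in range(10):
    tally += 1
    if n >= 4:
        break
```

Loop breaks when n reaches 4, tally is 5
`tally` takes the values: 0 → 1 → 2 → 3 → 4 → 5

Answer: 5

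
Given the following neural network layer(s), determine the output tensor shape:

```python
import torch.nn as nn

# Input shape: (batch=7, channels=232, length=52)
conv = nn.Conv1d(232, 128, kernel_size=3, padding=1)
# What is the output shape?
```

Input: (7, 232, 52) -> Output: (7, 128, 52)

Answer: (7, 128, 52)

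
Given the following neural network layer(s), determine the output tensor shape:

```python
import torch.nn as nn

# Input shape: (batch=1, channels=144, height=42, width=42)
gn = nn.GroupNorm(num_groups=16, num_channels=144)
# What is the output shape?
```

Input: (1, 144, 42, 42) -> Output: (1, 144, 42, 42)

Answer: (1, 144, 42, 42)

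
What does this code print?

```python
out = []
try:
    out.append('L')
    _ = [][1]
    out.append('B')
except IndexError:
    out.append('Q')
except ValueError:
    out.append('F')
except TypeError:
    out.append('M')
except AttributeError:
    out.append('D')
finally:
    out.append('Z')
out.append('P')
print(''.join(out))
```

Execution trace: 'L' (try body) → 'Q' (except IndexError) → 'Z' (finally) → 'P' (after the try/except). Output: LQZP

Answer: LQZP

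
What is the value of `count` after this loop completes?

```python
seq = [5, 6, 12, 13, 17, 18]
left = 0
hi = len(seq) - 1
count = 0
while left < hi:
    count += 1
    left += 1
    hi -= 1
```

Iterations until pointers meet (list length 6)
`count` takes the values: 0 → 1 → 2 → 3

Answer: 3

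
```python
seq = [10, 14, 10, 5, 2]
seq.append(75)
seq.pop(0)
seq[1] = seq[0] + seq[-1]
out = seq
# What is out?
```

Trace:
`seq = [10, 14, 10, 5, 2]` → seq = [10, 14, 10, 5, 2]
`seq.append(75)` → seq = [10, 14, 10, 5, 2, 75]
`seq.pop(0)` → seq = [14, 10, 5, 2, 75]
`seq[1] = seq[0] + seq[-1]` → seq = [14, 89, 5, 2, 75]
`out = seq` → out = [14, 89, 5, 2, 75]
So out = [14, 89, 5, 2, 75]

Answer: [14, 89, 5, 2, 75]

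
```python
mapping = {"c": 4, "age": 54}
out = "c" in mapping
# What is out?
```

Trace:
`mapping = {"c": 4, "age": 54}` → mapping = {'c': 4, 'age': 54}
`out = "c" in mapping` → out = True
So out = True

Answer: True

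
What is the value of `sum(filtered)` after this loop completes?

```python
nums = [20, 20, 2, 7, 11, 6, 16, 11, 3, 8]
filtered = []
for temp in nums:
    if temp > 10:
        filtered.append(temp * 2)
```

Sum of doubled values > 10
`filtered` takes the values: [] → [40] → [40, 40] → [40, 40, 22] → [40, 40, 22, 32] → [40, 40, 22, 32, 22]
So `sum(filtered)` = 156

Answer: 156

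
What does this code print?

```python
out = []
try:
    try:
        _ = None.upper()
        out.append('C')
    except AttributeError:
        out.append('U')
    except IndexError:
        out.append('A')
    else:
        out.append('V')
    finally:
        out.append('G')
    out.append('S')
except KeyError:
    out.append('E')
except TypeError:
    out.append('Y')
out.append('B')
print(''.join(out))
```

Execution trace: 'U' (inner except AttributeError) → 'G' (inner finally) → 'S' (try body, no exception) → 'B' (after the try/except). Output: UGSB

Answer: UGSB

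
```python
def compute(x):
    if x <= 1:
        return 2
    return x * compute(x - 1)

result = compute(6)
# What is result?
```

compute(6) = 6 * 5 * 4 * 3 * 2 * 2 = 1440

Answer: 1440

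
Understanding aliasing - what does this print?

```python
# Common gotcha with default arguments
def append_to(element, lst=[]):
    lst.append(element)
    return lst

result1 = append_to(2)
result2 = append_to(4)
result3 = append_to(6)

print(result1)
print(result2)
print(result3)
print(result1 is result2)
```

Key concept: mutable default argument gotcha.
Step by step:
`result1 = append_to(2)` → result1 = [2]
`result2 = append_to(4)` → result1 = [2, 4] (same object as result2); result2 = [2, 4] (same object as result1)
`result3 = append_to(6)` → result1 = [2, 4, 6] (same object as result2, result3); result2 = [2, 4, 6] (same object as result1, result3); result3 = [2, 4, 6] (same object as result1, result2)
`print(result1)` → prints [2, 4, 6]
`print(result2)` → prints [2, 4, 6]
`print(result3)` → prints [2, 4, 6]
`print(result1 is result2)` → prints True

Answer:
[2, 4, 6]
[2, 4, 6]
[2, 4, 6]
True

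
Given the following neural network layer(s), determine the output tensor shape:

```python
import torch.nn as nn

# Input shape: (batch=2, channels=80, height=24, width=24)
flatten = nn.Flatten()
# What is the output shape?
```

Input: (2, 80, 24, 24) -> Output: (2, 46080)

Answer: (2, 46080)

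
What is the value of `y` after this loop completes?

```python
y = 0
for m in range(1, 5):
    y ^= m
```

XOR of 1 to 4
`y` takes the values: 0 → 1 → 3 → 0 → 4

Answer: 4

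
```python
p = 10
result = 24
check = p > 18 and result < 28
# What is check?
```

Trace:
`p = 10` → p = 10
`result = 24` → result = 24
`check = p > 18 and result < 28` → check = False
So check = False

Answer: False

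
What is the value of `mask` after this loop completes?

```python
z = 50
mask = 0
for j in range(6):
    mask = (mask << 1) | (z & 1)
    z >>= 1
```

Reverse lowest 6 bits of 50
`mask` takes the values: 0 → 1 → 2 → 4 → 9 → 19

Answer: 19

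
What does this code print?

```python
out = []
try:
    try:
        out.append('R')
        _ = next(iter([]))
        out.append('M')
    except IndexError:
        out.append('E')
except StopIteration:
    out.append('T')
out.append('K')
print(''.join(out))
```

Execution trace: 'R' (try body) → 'T' (outer except StopIteration) → 'K' (after the try/except). Output: RTK

Answer: RTK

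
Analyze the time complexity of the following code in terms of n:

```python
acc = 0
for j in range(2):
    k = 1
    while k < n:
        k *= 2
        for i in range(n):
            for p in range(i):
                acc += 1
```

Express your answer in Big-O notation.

Each loop level contributes: 1 × log n × n × n. Multiplying the contributions gives O(n^2 log n).

Answer: O(n^2 log n)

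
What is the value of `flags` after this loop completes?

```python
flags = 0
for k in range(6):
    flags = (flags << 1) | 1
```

Build 6 consecutive 1-bits: 0b111111
`flags` takes the values: 0 → 1 → 3 → 7 → 15 → 31 → 63

Answer: 63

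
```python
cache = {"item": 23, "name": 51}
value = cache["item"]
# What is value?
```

Trace:
`cache = {"item": 23, "name": 51}` → cache = {'item': 23, 'name': 51}
`value = cache["item"]` → value = 23
So value = 23

Answer: 23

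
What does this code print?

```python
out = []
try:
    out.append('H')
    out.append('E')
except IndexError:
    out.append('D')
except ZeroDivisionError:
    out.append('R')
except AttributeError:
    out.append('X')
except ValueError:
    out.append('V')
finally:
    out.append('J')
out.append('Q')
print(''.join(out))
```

Execution trace: 'H' (try body) → 'E' (try body, no exception) → 'J' (finally) → 'Q' (after the try/except). Output: HEJQ

Answer: HEJQ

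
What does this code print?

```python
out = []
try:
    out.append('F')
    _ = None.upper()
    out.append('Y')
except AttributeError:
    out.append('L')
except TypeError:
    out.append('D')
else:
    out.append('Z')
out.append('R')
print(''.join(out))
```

Execution trace: 'F' (try body) → 'L' (except AttributeError) → 'R' (after the try/except). Output: FLR

Answer: FLR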